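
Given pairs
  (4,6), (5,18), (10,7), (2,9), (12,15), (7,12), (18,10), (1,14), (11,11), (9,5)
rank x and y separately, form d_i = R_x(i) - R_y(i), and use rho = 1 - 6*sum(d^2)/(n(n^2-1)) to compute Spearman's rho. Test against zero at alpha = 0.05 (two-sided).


Step 1: Rank x and y separately (midranks; no ties here).
rank(x): 4->3, 5->4, 10->7, 2->2, 12->9, 7->5, 18->10, 1->1, 11->8, 9->6
rank(y): 6->2, 18->10, 7->3, 9->4, 15->9, 12->7, 10->5, 14->8, 11->6, 5->1
Step 2: d_i = R_x(i) - R_y(i); compute d_i^2.
  (3-2)^2=1, (4-10)^2=36, (7-3)^2=16, (2-4)^2=4, (9-9)^2=0, (5-7)^2=4, (10-5)^2=25, (1-8)^2=49, (8-6)^2=4, (6-1)^2=25
sum(d^2) = 164.
Step 3: rho = 1 - 6*164 / (10*(10^2 - 1)) = 1 - 984/990 = 0.006061.
Step 4: Under H0, t = rho * sqrt((n-2)/(1-rho^2)) = 0.0171 ~ t(8).
Step 5: Two-sided p-value from the t-distribution with 8 df = 0.986743.
Step 6: alpha = 0.05. fail to reject H0.

rho = 0.0061, p = 0.986743, fail to reject H0 at alpha = 0.05.


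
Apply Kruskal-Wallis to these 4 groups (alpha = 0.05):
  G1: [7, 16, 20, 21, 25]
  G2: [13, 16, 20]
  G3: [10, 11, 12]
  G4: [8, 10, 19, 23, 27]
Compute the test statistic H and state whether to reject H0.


Step 1: Combine all N = 16 observations and assign midranks.
sorted (value, group, rank): (7,G1,1), (8,G4,2), (10,G3,3.5), (10,G4,3.5), (11,G3,5), (12,G3,6), (13,G2,7), (16,G1,8.5), (16,G2,8.5), (19,G4,10), (20,G1,11.5), (20,G2,11.5), (21,G1,13), (23,G4,14), (25,G1,15), (27,G4,16)
Step 2: Sum ranks within each group.
R_1 = 49 (n_1 = 5)
R_2 = 27 (n_2 = 3)
R_3 = 14.5 (n_3 = 3)
R_4 = 45.5 (n_4 = 5)
Step 3: H = 12/(N(N+1)) * sum(R_i^2/n_i) - 3(N+1)
     = 12/(16*17) * (49^2/5 + 27^2/3 + 14.5^2/3 + 45.5^2/5) - 3*17
     = 0.044118 * 1207.33 - 51
     = 2.264706.
Step 4: Ties present; correction factor C = 1 - 18/(16^3 - 16) = 0.995588. Corrected H = 2.264706 / 0.995588 = 2.274742.
Step 5: Under H0, H ~ chi^2(3); p-value = 0.517377.
Step 6: alpha = 0.05. fail to reject H0.

H = 2.2747, df = 3, p = 0.517377, fail to reject H0.


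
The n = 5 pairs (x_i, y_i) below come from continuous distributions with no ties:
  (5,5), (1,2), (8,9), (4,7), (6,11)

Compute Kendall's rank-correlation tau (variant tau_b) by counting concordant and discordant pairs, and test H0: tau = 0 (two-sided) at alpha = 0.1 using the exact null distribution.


Step 1: Enumerate the 10 unordered pairs (i,j) with i<j and classify each by sign(x_j-x_i) * sign(y_j-y_i).
  (1,2):dx=-4,dy=-3->C; (1,3):dx=+3,dy=+4->C; (1,4):dx=-1,dy=+2->D; (1,5):dx=+1,dy=+6->C
  (2,3):dx=+7,dy=+7->C; (2,4):dx=+3,dy=+5->C; (2,5):dx=+5,dy=+9->C; (3,4):dx=-4,dy=-2->C
  (3,5):dx=-2,dy=+2->D; (4,5):dx=+2,dy=+4->C
Step 2: C = 8, D = 2, total pairs = 10.
Step 3: tau = (C - D)/(n(n-1)/2) = (8 - 2)/10 = 0.600000.
Step 4: Exact two-sided p-value (enumerate n! = 120 permutations of y under H0): p = 0.233333.
Step 5: alpha = 0.1. fail to reject H0.

tau_b = 0.6000 (C=8, D=2), p = 0.233333, fail to reject H0.


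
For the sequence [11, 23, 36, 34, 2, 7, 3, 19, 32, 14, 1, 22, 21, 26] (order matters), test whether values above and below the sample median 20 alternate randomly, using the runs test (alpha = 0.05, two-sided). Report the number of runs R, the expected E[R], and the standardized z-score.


Step 1: Compute median = 20; label A = above, B = below.
Labels in order: BAAABBBBABBAAA  (n_A = 7, n_B = 7)
Step 2: Count runs R = 6.
Step 3: Under H0 (random ordering), E[R] = 2*n_A*n_B/(n_A+n_B) + 1 = 2*7*7/14 + 1 = 8.0000.
        Var[R] = 2*n_A*n_B*(2*n_A*n_B - n_A - n_B) / ((n_A+n_B)^2 * (n_A+n_B-1)) = 8232/2548 = 3.2308.
        SD[R] = 1.7974.
Step 4: Continuity-corrected z = (R + 0.5 - E[R]) / SD[R] = (6 + 0.5 - 8.0000) / 1.7974 = -0.8345.
Step 5: Two-sided p-value via normal approximation = 2*(1 - Phi(|z|)) = 0.403986.
Step 6: alpha = 0.05. fail to reject H0.

R = 6, z = -0.8345, p = 0.403986, fail to reject H0.


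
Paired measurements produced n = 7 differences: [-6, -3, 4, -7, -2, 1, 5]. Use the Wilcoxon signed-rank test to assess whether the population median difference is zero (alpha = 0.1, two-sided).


Step 1: Drop any zero differences (none here) and take |d_i|.
|d| = [6, 3, 4, 7, 2, 1, 5]
Step 2: Midrank |d_i| (ties get averaged ranks).
ranks: |6|->6, |3|->3, |4|->4, |7|->7, |2|->2, |1|->1, |5|->5
Step 3: Attach original signs; sum ranks with positive sign and with negative sign.
W+ = 4 + 1 + 5 = 10
W- = 6 + 3 + 7 + 2 = 18
(Check: W+ + W- = 28 should equal n(n+1)/2 = 28.)
Step 4: Test statistic W = min(W+, W-) = 10.
Step 5: No ties, so the exact null distribution over the 2^7 = 128 sign assignments gives the two-sided p-value = 0.578125.
Step 6: alpha = 0.1. fail to reject H0.

W+ = 10, W- = 18, W = min = 10, p = 0.578125, fail to reject H0.


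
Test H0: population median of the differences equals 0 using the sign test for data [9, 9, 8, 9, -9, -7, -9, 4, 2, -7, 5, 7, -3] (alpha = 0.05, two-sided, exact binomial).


Step 1: Discard zero differences. Original n = 13; n_eff = number of nonzero differences = 13.
Nonzero differences (with sign): +9, +9, +8, +9, -9, -7, -9, +4, +2, -7, +5, +7, -3
Step 2: Count signs: positive = 8, negative = 5.
Step 3: Under H0: P(positive) = 0.5, so the number of positives S ~ Bin(13, 0.5).
Step 4: Two-sided exact p-value = sum of Bin(13,0.5) probabilities at or below the observed probability = 0.581055.
Step 5: alpha = 0.05. fail to reject H0.

n_eff = 13, pos = 8, neg = 5, p = 0.581055, fail to reject H0.


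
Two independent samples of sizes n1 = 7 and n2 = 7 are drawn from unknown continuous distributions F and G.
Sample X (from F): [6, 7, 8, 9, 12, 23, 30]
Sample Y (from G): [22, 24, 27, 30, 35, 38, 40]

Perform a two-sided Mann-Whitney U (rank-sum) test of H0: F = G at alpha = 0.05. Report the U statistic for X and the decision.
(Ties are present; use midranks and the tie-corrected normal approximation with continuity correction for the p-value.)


Step 1: Combine and sort all 14 observations; assign midranks.
sorted (value, group): (6,X), (7,X), (8,X), (9,X), (12,X), (22,Y), (23,X), (24,Y), (27,Y), (30,X), (30,Y), (35,Y), (38,Y), (40,Y)
ranks: 6->1, 7->2, 8->3, 9->4, 12->5, 22->6, 23->7, 24->8, 27->9, 30->10.5, 30->10.5, 35->12, 38->13, 40->14
Step 2: Rank sum for X: R1 = 1 + 2 + 3 + 4 + 5 + 7 + 10.5 = 32.5.
Step 3: U_X = R1 - n1(n1+1)/2 = 32.5 - 7*8/2 = 32.5 - 28 = 4.5.
       U_Y = n1*n2 - U_X = 49 - 4.5 = 44.5.
Step 4: Ties are present, so use the tie-corrected normal approximation (with continuity correction) for the p-value.
Step 5: p-value = 0.012618; compare to alpha = 0.05. reject H0.

U_X = 4.5, p = 0.012618, reject H0 at alpha = 0.05.


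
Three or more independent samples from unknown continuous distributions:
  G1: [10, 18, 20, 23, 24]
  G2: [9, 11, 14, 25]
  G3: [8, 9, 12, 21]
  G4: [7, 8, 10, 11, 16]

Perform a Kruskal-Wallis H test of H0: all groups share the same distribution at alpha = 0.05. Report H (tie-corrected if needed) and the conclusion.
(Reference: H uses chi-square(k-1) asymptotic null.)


Step 1: Combine all N = 18 observations and assign midranks.
sorted (value, group, rank): (7,G4,1), (8,G3,2.5), (8,G4,2.5), (9,G2,4.5), (9,G3,4.5), (10,G1,6.5), (10,G4,6.5), (11,G2,8.5), (11,G4,8.5), (12,G3,10), (14,G2,11), (16,G4,12), (18,G1,13), (20,G1,14), (21,G3,15), (23,G1,16), (24,G1,17), (25,G2,18)
Step 2: Sum ranks within each group.
R_1 = 66.5 (n_1 = 5)
R_2 = 42 (n_2 = 4)
R_3 = 32 (n_3 = 4)
R_4 = 30.5 (n_4 = 5)
Step 3: H = 12/(N(N+1)) * sum(R_i^2/n_i) - 3(N+1)
     = 12/(18*19) * (66.5^2/5 + 42^2/4 + 32^2/4 + 30.5^2/5) - 3*19
     = 0.035088 * 1767.5 - 57
     = 5.017544.
Step 4: Ties present; correction factor C = 1 - 24/(18^3 - 18) = 0.995872. Corrected H = 5.017544 / 0.995872 = 5.038342.
Step 5: Under H0, H ~ chi^2(3); p-value = 0.169011.
Step 6: alpha = 0.05. fail to reject H0.

H = 5.0383, df = 3, p = 0.169011, fail to reject H0.


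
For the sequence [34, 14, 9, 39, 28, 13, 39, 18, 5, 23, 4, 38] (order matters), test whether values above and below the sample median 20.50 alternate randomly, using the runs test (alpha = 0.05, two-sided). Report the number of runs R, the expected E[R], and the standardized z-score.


Step 1: Compute median = 20.50; label A = above, B = below.
Labels in order: ABBAABABBABA  (n_A = 6, n_B = 6)
Step 2: Count runs R = 9.
Step 3: Under H0 (random ordering), E[R] = 2*n_A*n_B/(n_A+n_B) + 1 = 2*6*6/12 + 1 = 7.0000.
        Var[R] = 2*n_A*n_B*(2*n_A*n_B - n_A - n_B) / ((n_A+n_B)^2 * (n_A+n_B-1)) = 4320/1584 = 2.7273.
        SD[R] = 1.6514.
Step 4: Continuity-corrected z = (R - 0.5 - E[R]) / SD[R] = (9 - 0.5 - 7.0000) / 1.6514 = 0.9083.
Step 5: Two-sided p-value via normal approximation = 2*(1 - Phi(|z|)) = 0.363722.
Step 6: alpha = 0.05. fail to reject H0.

R = 9, z = 0.9083, p = 0.363722, fail to reject H0.


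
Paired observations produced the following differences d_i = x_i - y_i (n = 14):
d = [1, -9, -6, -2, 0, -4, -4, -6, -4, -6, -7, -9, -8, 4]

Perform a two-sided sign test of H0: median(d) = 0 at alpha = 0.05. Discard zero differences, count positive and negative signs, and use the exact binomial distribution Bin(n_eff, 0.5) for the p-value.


Step 1: Discard zero differences. Original n = 14; n_eff = number of nonzero differences = 13.
Nonzero differences (with sign): +1, -9, -6, -2, -4, -4, -6, -4, -6, -7, -9, -8, +4
Step 2: Count signs: positive = 2, negative = 11.
Step 3: Under H0: P(positive) = 0.5, so the number of positives S ~ Bin(13, 0.5).
Step 4: Two-sided exact p-value = sum of Bin(13,0.5) probabilities at or below the observed probability = 0.022461.
Step 5: alpha = 0.05. reject H0.

n_eff = 13, pos = 2, neg = 11, p = 0.022461, reject H0.


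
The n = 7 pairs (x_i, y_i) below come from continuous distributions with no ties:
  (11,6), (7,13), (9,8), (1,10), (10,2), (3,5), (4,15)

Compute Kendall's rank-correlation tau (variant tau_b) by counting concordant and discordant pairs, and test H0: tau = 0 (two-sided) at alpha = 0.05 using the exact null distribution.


Step 1: Enumerate the 21 unordered pairs (i,j) with i<j and classify each by sign(x_j-x_i) * sign(y_j-y_i).
  (1,2):dx=-4,dy=+7->D; (1,3):dx=-2,dy=+2->D; (1,4):dx=-10,dy=+4->D; (1,5):dx=-1,dy=-4->C
  (1,6):dx=-8,dy=-1->C; (1,7):dx=-7,dy=+9->D; (2,3):dx=+2,dy=-5->D; (2,4):dx=-6,dy=-3->C
  (2,5):dx=+3,dy=-11->D; (2,6):dx=-4,dy=-8->C; (2,7):dx=-3,dy=+2->D; (3,4):dx=-8,dy=+2->D
  (3,5):dx=+1,dy=-6->D; (3,6):dx=-6,dy=-3->C; (3,7):dx=-5,dy=+7->D; (4,5):dx=+9,dy=-8->D
  (4,6):dx=+2,dy=-5->D; (4,7):dx=+3,dy=+5->C; (5,6):dx=-7,dy=+3->D; (5,7):dx=-6,dy=+13->D
  (6,7):dx=+1,dy=+10->C
Step 2: C = 7, D = 14, total pairs = 21.
Step 3: tau = (C - D)/(n(n-1)/2) = (7 - 14)/21 = -0.333333.
Step 4: Exact two-sided p-value (enumerate n! = 5040 permutations of y under H0): p = 0.381349.
Step 5: alpha = 0.05. fail to reject H0.

tau_b = -0.3333 (C=7, D=14), p = 0.381349, fail to reject H0.


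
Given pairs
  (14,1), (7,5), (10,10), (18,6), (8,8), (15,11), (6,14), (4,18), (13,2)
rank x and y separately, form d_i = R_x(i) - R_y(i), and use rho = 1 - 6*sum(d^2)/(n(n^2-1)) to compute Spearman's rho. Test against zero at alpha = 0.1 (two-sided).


Step 1: Rank x and y separately (midranks; no ties here).
rank(x): 14->7, 7->3, 10->5, 18->9, 8->4, 15->8, 6->2, 4->1, 13->6
rank(y): 1->1, 5->3, 10->6, 6->4, 8->5, 11->7, 14->8, 18->9, 2->2
Step 2: d_i = R_x(i) - R_y(i); compute d_i^2.
  (7-1)^2=36, (3-3)^2=0, (5-6)^2=1, (9-4)^2=25, (4-5)^2=1, (8-7)^2=1, (2-8)^2=36, (1-9)^2=64, (6-2)^2=16
sum(d^2) = 180.
Step 3: rho = 1 - 6*180 / (9*(9^2 - 1)) = 1 - 1080/720 = -0.500000.
Step 4: Under H0, t = rho * sqrt((n-2)/(1-rho^2)) = -1.5275 ~ t(7).
Step 5: Two-sided p-value from the t-distribution with 7 df = 0.170471.
Step 6: alpha = 0.1. fail to reject H0.

rho = -0.5000, p = 0.170471, fail to reject H0 at alpha = 0.1.


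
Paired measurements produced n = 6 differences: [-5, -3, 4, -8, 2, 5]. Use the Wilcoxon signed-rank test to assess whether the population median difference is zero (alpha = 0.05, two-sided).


Step 1: Drop any zero differences (none here) and take |d_i|.
|d| = [5, 3, 4, 8, 2, 5]
Step 2: Midrank |d_i| (ties get averaged ranks).
ranks: |5|->4.5, |3|->2, |4|->3, |8|->6, |2|->1, |5|->4.5
Step 3: Attach original signs; sum ranks with positive sign and with negative sign.
W+ = 3 + 1 + 4.5 = 8.5
W- = 4.5 + 2 + 6 = 12.5
(Check: W+ + W- = 21 should equal n(n+1)/2 = 21.)
Step 4: Test statistic W = min(W+, W-) = 8.5.
Step 5: Ties in |d|, so use the tie-corrected normal approximation.
        E[W] = n(n+1)/4 = 6*7/4 = 10.5.
        Tie groups: |d|=5 (t=2); sum(t^3 - t) = 6.
        Var[W] = n(n+1)(2n+1)/24 - sum(t^3-t)/48 = 546/24 - 6/48 = 22.625.
        z = (W - E[W]) / sqrt(Var[W]) = (8.5 - 10.5) / 4.7566 = -0.4205.
        Two-sided p = 2*Phi(z) = 0.674142.
Step 6: alpha = 0.05. fail to reject H0.

W+ = 8.5, W- = 12.5, W = min = 8.5, p = 0.674142, fail to reject H0.


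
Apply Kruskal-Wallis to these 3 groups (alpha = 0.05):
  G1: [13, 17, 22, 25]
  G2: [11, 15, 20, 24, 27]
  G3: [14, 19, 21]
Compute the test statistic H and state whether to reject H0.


Step 1: Combine all N = 12 observations and assign midranks.
sorted (value, group, rank): (11,G2,1), (13,G1,2), (14,G3,3), (15,G2,4), (17,G1,5), (19,G3,6), (20,G2,7), (21,G3,8), (22,G1,9), (24,G2,10), (25,G1,11), (27,G2,12)
Step 2: Sum ranks within each group.
R_1 = 27 (n_1 = 4)
R_2 = 34 (n_2 = 5)
R_3 = 17 (n_3 = 3)
Step 3: H = 12/(N(N+1)) * sum(R_i^2/n_i) - 3(N+1)
     = 12/(12*13) * (27^2/4 + 34^2/5 + 17^2/3) - 3*13
     = 0.076923 * 509.783 - 39
     = 0.214103.
Step 4: No ties, so H is used without correction.
Step 5: Under H0, H ~ chi^2(2); p-value = 0.898480.
Step 6: alpha = 0.05. fail to reject H0.

H = 0.2141, df = 2, p = 0.898480, fail to reject H0.


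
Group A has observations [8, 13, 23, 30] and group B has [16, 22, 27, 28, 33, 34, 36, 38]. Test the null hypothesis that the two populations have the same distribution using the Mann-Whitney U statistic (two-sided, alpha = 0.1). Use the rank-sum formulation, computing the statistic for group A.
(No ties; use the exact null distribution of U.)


Step 1: Combine and sort all 12 observations; assign midranks.
sorted (value, group): (8,X), (13,X), (16,Y), (22,Y), (23,X), (27,Y), (28,Y), (30,X), (33,Y), (34,Y), (36,Y), (38,Y)
ranks: 8->1, 13->2, 16->3, 22->4, 23->5, 27->6, 28->7, 30->8, 33->9, 34->10, 36->11, 38->12
Step 2: Rank sum for X: R1 = 1 + 2 + 5 + 8 = 16.
Step 3: U_X = R1 - n1(n1+1)/2 = 16 - 4*5/2 = 16 - 10 = 6.
       U_Y = n1*n2 - U_X = 32 - 6 = 26.
Step 4: No ties, so the exact null distribution of U (based on enumerating the C(12,4) = 495 equally likely rank assignments) gives the two-sided p-value.
Step 5: p-value = 0.109091; compare to alpha = 0.1. fail to reject H0.

U_X = 6, p = 0.109091, fail to reject H0 at alpha = 0.1.


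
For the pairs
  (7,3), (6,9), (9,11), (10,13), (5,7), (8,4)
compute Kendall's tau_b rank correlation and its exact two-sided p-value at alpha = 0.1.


Step 1: Enumerate the 15 unordered pairs (i,j) with i<j and classify each by sign(x_j-x_i) * sign(y_j-y_i).
  (1,2):dx=-1,dy=+6->D; (1,3):dx=+2,dy=+8->C; (1,4):dx=+3,dy=+10->C; (1,5):dx=-2,dy=+4->D
  (1,6):dx=+1,dy=+1->C; (2,3):dx=+3,dy=+2->C; (2,4):dx=+4,dy=+4->C; (2,5):dx=-1,dy=-2->C
  (2,6):dx=+2,dy=-5->D; (3,4):dx=+1,dy=+2->C; (3,5):dx=-4,dy=-4->C; (3,6):dx=-1,dy=-7->C
  (4,5):dx=-5,dy=-6->C; (4,6):dx=-2,dy=-9->C; (5,6):dx=+3,dy=-3->D
Step 2: C = 11, D = 4, total pairs = 15.
Step 3: tau = (C - D)/(n(n-1)/2) = (11 - 4)/15 = 0.466667.
Step 4: Exact two-sided p-value (enumerate n! = 720 permutations of y under H0): p = 0.272222.
Step 5: alpha = 0.1. fail to reject H0.

tau_b = 0.4667 (C=11, D=4), p = 0.272222, fail to reject H0.


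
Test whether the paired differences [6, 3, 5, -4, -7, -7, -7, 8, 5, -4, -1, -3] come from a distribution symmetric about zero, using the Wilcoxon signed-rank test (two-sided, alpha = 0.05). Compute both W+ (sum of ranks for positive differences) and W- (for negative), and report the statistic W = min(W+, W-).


Step 1: Drop any zero differences (none here) and take |d_i|.
|d| = [6, 3, 5, 4, 7, 7, 7, 8, 5, 4, 1, 3]
Step 2: Midrank |d_i| (ties get averaged ranks).
ranks: |6|->8, |3|->2.5, |5|->6.5, |4|->4.5, |7|->10, |7|->10, |7|->10, |8|->12, |5|->6.5, |4|->4.5, |1|->1, |3|->2.5
Step 3: Attach original signs; sum ranks with positive sign and with negative sign.
W+ = 8 + 2.5 + 6.5 + 12 + 6.5 = 35.5
W- = 4.5 + 10 + 10 + 10 + 4.5 + 1 + 2.5 = 42.5
(Check: W+ + W- = 78 should equal n(n+1)/2 = 78.)
Step 4: Test statistic W = min(W+, W-) = 35.5.
Step 5: Ties in |d|, so use the tie-corrected normal approximation.
        E[W] = n(n+1)/4 = 12*13/4 = 39.
        Tie groups: |d|=3 (t=2), |d|=4 (t=2), |d|=5 (t=2), |d|=7 (t=3); sum(t^3 - t) = 42.
        Var[W] = n(n+1)(2n+1)/24 - sum(t^3-t)/48 = 3900/24 - 42/48 = 161.625.
        z = (W - E[W]) / sqrt(Var[W]) = (35.5 - 39) / 12.7132 = -0.2753.
        Two-sided p = 2*Phi(z) = 0.783082.
Step 6: alpha = 0.05. fail to reject H0.

W+ = 35.5, W- = 42.5, W = min = 35.5, p = 0.783082, fail to reject H0.


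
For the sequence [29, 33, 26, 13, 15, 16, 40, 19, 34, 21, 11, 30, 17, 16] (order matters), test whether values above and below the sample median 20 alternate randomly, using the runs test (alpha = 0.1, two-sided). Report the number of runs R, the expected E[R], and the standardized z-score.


Step 1: Compute median = 20; label A = above, B = below.
Labels in order: AAABBBABAABABB  (n_A = 7, n_B = 7)
Step 2: Count runs R = 8.
Step 3: Under H0 (random ordering), E[R] = 2*n_A*n_B/(n_A+n_B) + 1 = 2*7*7/14 + 1 = 8.0000.
        Var[R] = 2*n_A*n_B*(2*n_A*n_B - n_A - n_B) / ((n_A+n_B)^2 * (n_A+n_B-1)) = 8232/2548 = 3.2308.
        SD[R] = 1.7974.
Step 4: R = E[R], so z = 0 with no continuity correction.
Step 5: Two-sided p-value via normal approximation = 2*(1 - Phi(|z|)) = 1.000000.
Step 6: alpha = 0.1. fail to reject H0.

R = 8, z = 0.0000, p = 1.000000, fail to reject H0.


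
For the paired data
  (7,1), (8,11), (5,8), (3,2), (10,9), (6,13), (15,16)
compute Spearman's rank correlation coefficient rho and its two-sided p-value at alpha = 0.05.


Step 1: Rank x and y separately (midranks; no ties here).
rank(x): 7->4, 8->5, 5->2, 3->1, 10->6, 6->3, 15->7
rank(y): 1->1, 11->5, 8->3, 2->2, 9->4, 13->6, 16->7
Step 2: d_i = R_x(i) - R_y(i); compute d_i^2.
  (4-1)^2=9, (5-5)^2=0, (2-3)^2=1, (1-2)^2=1, (6-4)^2=4, (3-6)^2=9, (7-7)^2=0
sum(d^2) = 24.
Step 3: rho = 1 - 6*24 / (7*(7^2 - 1)) = 1 - 144/336 = 0.571429.
Step 4: Under H0, t = rho * sqrt((n-2)/(1-rho^2)) = 1.5570 ~ t(5).
Step 5: Two-sided p-value from the t-distribution with 5 df = 0.180202.
Step 6: alpha = 0.05. fail to reject H0.

rho = 0.5714, p = 0.180202, fail to reject H0 at alpha = 0.05.


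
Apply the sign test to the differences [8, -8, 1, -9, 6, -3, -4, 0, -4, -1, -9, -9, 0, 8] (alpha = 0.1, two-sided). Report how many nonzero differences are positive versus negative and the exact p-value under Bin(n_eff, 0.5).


Step 1: Discard zero differences. Original n = 14; n_eff = number of nonzero differences = 12.
Nonzero differences (with sign): +8, -8, +1, -9, +6, -3, -4, -4, -1, -9, -9, +8
Step 2: Count signs: positive = 4, negative = 8.
Step 3: Under H0: P(positive) = 0.5, so the number of positives S ~ Bin(12, 0.5).
Step 4: Two-sided exact p-value = sum of Bin(12,0.5) probabilities at or below the observed probability = 0.387695.
Step 5: alpha = 0.1. fail to reject H0.

n_eff = 12, pos = 4, neg = 8, p = 0.387695, fail to reject H0.


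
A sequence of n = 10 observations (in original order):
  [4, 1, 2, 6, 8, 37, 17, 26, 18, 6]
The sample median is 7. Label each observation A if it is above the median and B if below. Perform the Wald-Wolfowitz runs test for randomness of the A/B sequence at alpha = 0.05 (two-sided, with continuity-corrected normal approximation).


Step 1: Compute median = 7; label A = above, B = below.
Labels in order: BBBBAAAAAB  (n_A = 5, n_B = 5)
Step 2: Count runs R = 3.
Step 3: Under H0 (random ordering), E[R] = 2*n_A*n_B/(n_A+n_B) + 1 = 2*5*5/10 + 1 = 6.0000.
        Var[R] = 2*n_A*n_B*(2*n_A*n_B - n_A - n_B) / ((n_A+n_B)^2 * (n_A+n_B-1)) = 2000/900 = 2.2222.
        SD[R] = 1.4907.
Step 4: Continuity-corrected z = (R + 0.5 - E[R]) / SD[R] = (3 + 0.5 - 6.0000) / 1.4907 = -1.6771.
Step 5: Two-sided p-value via normal approximation = 2*(1 - Phi(|z|)) = 0.093533.
Step 6: alpha = 0.05. fail to reject H0.

R = 3, z = -1.6771, p = 0.093533, fail to reject H0.


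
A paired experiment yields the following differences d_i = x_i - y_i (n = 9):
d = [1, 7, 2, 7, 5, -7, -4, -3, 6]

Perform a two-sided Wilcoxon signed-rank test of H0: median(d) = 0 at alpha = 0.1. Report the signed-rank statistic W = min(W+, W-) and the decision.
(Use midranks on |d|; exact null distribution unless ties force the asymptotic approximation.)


Step 1: Drop any zero differences (none here) and take |d_i|.
|d| = [1, 7, 2, 7, 5, 7, 4, 3, 6]
Step 2: Midrank |d_i| (ties get averaged ranks).
ranks: |1|->1, |7|->8, |2|->2, |7|->8, |5|->5, |7|->8, |4|->4, |3|->3, |6|->6
Step 3: Attach original signs; sum ranks with positive sign and with negative sign.
W+ = 1 + 8 + 2 + 8 + 5 + 6 = 30
W- = 8 + 4 + 3 = 15
(Check: W+ + W- = 45 should equal n(n+1)/2 = 45.)
Step 4: Test statistic W = min(W+, W-) = 15.
Step 5: Ties in |d|, so use the tie-corrected normal approximation.
        E[W] = n(n+1)/4 = 9*10/4 = 22.5.
        Tie groups: |d|=7 (t=3); sum(t^3 - t) = 24.
        Var[W] = n(n+1)(2n+1)/24 - sum(t^3-t)/48 = 1710/24 - 24/48 = 70.75.
        z = (W - E[W]) / sqrt(Var[W]) = (15 - 22.5) / 8.4113 = -0.8917.
        Two-sided p = 2*Phi(z) = 0.372577.
Step 6: alpha = 0.1. fail to reject H0.

W+ = 30, W- = 15, W = min = 15, p = 0.372577, fail to reject H0.


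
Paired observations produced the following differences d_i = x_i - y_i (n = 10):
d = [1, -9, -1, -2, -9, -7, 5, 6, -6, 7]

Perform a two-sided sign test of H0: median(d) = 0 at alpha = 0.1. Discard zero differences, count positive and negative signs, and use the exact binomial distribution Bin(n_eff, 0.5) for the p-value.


Step 1: Discard zero differences. Original n = 10; n_eff = number of nonzero differences = 10.
Nonzero differences (with sign): +1, -9, -1, -2, -9, -7, +5, +6, -6, +7
Step 2: Count signs: positive = 4, negative = 6.
Step 3: Under H0: P(positive) = 0.5, so the number of positives S ~ Bin(10, 0.5).
Step 4: Two-sided exact p-value = sum of Bin(10,0.5) probabilities at or below the observed probability = 0.753906.
Step 5: alpha = 0.1. fail to reject H0.

n_eff = 10, pos = 4, neg = 6, p = 0.753906, fail to reject H0.


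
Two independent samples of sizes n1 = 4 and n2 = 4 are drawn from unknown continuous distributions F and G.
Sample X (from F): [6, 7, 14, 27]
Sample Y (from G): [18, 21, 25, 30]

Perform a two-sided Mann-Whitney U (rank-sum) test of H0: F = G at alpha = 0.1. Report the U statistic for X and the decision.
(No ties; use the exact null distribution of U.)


Step 1: Combine and sort all 8 observations; assign midranks.
sorted (value, group): (6,X), (7,X), (14,X), (18,Y), (21,Y), (25,Y), (27,X), (30,Y)
ranks: 6->1, 7->2, 14->3, 18->4, 21->5, 25->6, 27->7, 30->8
Step 2: Rank sum for X: R1 = 1 + 2 + 3 + 7 = 13.
Step 3: U_X = R1 - n1(n1+1)/2 = 13 - 4*5/2 = 13 - 10 = 3.
       U_Y = n1*n2 - U_X = 16 - 3 = 13.
Step 4: No ties, so the exact null distribution of U (based on enumerating the C(8,4) = 70 equally likely rank assignments) gives the two-sided p-value.
Step 5: p-value = 0.200000; compare to alpha = 0.1. fail to reject H0.

U_X = 3, p = 0.200000, fail to reject H0 at alpha = 0.1.


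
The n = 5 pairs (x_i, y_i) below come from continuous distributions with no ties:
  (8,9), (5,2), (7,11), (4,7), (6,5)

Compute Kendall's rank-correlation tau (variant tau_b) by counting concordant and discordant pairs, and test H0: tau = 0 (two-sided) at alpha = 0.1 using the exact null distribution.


Step 1: Enumerate the 10 unordered pairs (i,j) with i<j and classify each by sign(x_j-x_i) * sign(y_j-y_i).
  (1,2):dx=-3,dy=-7->C; (1,3):dx=-1,dy=+2->D; (1,4):dx=-4,dy=-2->C; (1,5):dx=-2,dy=-4->C
  (2,3):dx=+2,dy=+9->C; (2,4):dx=-1,dy=+5->D; (2,5):dx=+1,dy=+3->C; (3,4):dx=-3,dy=-4->C
  (3,5):dx=-1,dy=-6->C; (4,5):dx=+2,dy=-2->D
Step 2: C = 7, D = 3, total pairs = 10.
Step 3: tau = (C - D)/(n(n-1)/2) = (7 - 3)/10 = 0.400000.
Step 4: Exact two-sided p-value (enumerate n! = 120 permutations of y under H0): p = 0.483333.
Step 5: alpha = 0.1. fail to reject H0.

tau_b = 0.4000 (C=7, D=3), p = 0.483333, fail to reject H0.


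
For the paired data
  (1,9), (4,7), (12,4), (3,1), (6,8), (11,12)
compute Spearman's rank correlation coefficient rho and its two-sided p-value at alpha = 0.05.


Step 1: Rank x and y separately (midranks; no ties here).
rank(x): 1->1, 4->3, 12->6, 3->2, 6->4, 11->5
rank(y): 9->5, 7->3, 4->2, 1->1, 8->4, 12->6
Step 2: d_i = R_x(i) - R_y(i); compute d_i^2.
  (1-5)^2=16, (3-3)^2=0, (6-2)^2=16, (2-1)^2=1, (4-4)^2=0, (5-6)^2=1
sum(d^2) = 34.
Step 3: rho = 1 - 6*34 / (6*(6^2 - 1)) = 1 - 204/210 = 0.028571.
Step 4: Under H0, t = rho * sqrt((n-2)/(1-rho^2)) = 0.0572 ~ t(4).
Step 5: Two-sided p-value from the t-distribution with 4 df = 0.957155.
Step 6: alpha = 0.05. fail to reject H0.

rho = 0.0286, p = 0.957155, fail to reject H0 at alpha = 0.05.


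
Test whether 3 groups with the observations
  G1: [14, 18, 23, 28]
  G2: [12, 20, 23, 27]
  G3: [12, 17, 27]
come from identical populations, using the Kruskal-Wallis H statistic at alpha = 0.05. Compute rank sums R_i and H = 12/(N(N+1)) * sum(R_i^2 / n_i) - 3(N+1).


Step 1: Combine all N = 11 observations and assign midranks.
sorted (value, group, rank): (12,G2,1.5), (12,G3,1.5), (14,G1,3), (17,G3,4), (18,G1,5), (20,G2,6), (23,G1,7.5), (23,G2,7.5), (27,G2,9.5), (27,G3,9.5), (28,G1,11)
Step 2: Sum ranks within each group.
R_1 = 26.5 (n_1 = 4)
R_2 = 24.5 (n_2 = 4)
R_3 = 15 (n_3 = 3)
Step 3: H = 12/(N(N+1)) * sum(R_i^2/n_i) - 3(N+1)
     = 12/(11*12) * (26.5^2/4 + 24.5^2/4 + 15^2/3) - 3*12
     = 0.090909 * 400.625 - 36
     = 0.420455.
Step 4: Ties present; correction factor C = 1 - 18/(11^3 - 11) = 0.986364. Corrected H = 0.420455 / 0.986364 = 0.426267.
Step 5: Under H0, H ~ chi^2(2); p-value = 0.808048.
Step 6: alpha = 0.05. fail to reject H0.

H = 0.4263, df = 2, p = 0.808048, fail to reject H0.


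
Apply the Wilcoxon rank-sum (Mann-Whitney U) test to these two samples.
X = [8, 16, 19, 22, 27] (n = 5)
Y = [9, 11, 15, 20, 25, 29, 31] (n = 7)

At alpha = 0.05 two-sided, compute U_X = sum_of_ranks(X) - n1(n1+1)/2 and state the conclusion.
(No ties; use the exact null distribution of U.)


Step 1: Combine and sort all 12 observations; assign midranks.
sorted (value, group): (8,X), (9,Y), (11,Y), (15,Y), (16,X), (19,X), (20,Y), (22,X), (25,Y), (27,X), (29,Y), (31,Y)
ranks: 8->1, 9->2, 11->3, 15->4, 16->5, 19->6, 20->7, 22->8, 25->9, 27->10, 29->11, 31->12
Step 2: Rank sum for X: R1 = 1 + 5 + 6 + 8 + 10 = 30.
Step 3: U_X = R1 - n1(n1+1)/2 = 30 - 5*6/2 = 30 - 15 = 15.
       U_Y = n1*n2 - U_X = 35 - 15 = 20.
Step 4: No ties, so the exact null distribution of U (based on enumerating the C(12,5) = 792 equally likely rank assignments) gives the two-sided p-value.
Step 5: p-value = 0.755051; compare to alpha = 0.05. fail to reject H0.

U_X = 15, p = 0.755051, fail to reject H0 at alpha = 0.05.


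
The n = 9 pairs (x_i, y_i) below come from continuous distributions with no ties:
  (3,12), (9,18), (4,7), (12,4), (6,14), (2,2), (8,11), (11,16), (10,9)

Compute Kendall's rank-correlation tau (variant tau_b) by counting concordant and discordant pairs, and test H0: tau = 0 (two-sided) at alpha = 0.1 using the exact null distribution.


Step 1: Enumerate the 36 unordered pairs (i,j) with i<j and classify each by sign(x_j-x_i) * sign(y_j-y_i).
  (1,2):dx=+6,dy=+6->C; (1,3):dx=+1,dy=-5->D; (1,4):dx=+9,dy=-8->D; (1,5):dx=+3,dy=+2->C
  (1,6):dx=-1,dy=-10->C; (1,7):dx=+5,dy=-1->D; (1,8):dx=+8,dy=+4->C; (1,9):dx=+7,dy=-3->D
  (2,3):dx=-5,dy=-11->C; (2,4):dx=+3,dy=-14->D; (2,5):dx=-3,dy=-4->C; (2,6):dx=-7,dy=-16->C
  (2,7):dx=-1,dy=-7->C; (2,8):dx=+2,dy=-2->D; (2,9):dx=+1,dy=-9->D; (3,4):dx=+8,dy=-3->D
  (3,5):dx=+2,dy=+7->C; (3,6):dx=-2,dy=-5->C; (3,7):dx=+4,dy=+4->C; (3,8):dx=+7,dy=+9->C
  (3,9):dx=+6,dy=+2->C; (4,5):dx=-6,dy=+10->D; (4,6):dx=-10,dy=-2->C; (4,7):dx=-4,dy=+7->D
  (4,8):dx=-1,dy=+12->D; (4,9):dx=-2,dy=+5->D; (5,6):dx=-4,dy=-12->C; (5,7):dx=+2,dy=-3->D
  (5,8):dx=+5,dy=+2->C; (5,9):dx=+4,dy=-5->D; (6,7):dx=+6,dy=+9->C; (6,8):dx=+9,dy=+14->C
  (6,9):dx=+8,dy=+7->C; (7,8):dx=+3,dy=+5->C; (7,9):dx=+2,dy=-2->D; (8,9):dx=-1,dy=-7->C
Step 2: C = 21, D = 15, total pairs = 36.
Step 3: tau = (C - D)/(n(n-1)/2) = (21 - 15)/36 = 0.166667.
Step 4: Exact two-sided p-value (enumerate n! = 362880 permutations of y under H0): p = 0.612202.
Step 5: alpha = 0.1. fail to reject H0.

tau_b = 0.1667 (C=21, D=15), p = 0.612202, fail to reject H0.


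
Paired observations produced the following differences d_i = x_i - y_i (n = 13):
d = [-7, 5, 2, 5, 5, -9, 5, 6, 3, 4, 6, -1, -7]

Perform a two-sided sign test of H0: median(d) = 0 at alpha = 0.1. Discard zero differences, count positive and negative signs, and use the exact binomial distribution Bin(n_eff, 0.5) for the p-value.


Step 1: Discard zero differences. Original n = 13; n_eff = number of nonzero differences = 13.
Nonzero differences (with sign): -7, +5, +2, +5, +5, -9, +5, +6, +3, +4, +6, -1, -7
Step 2: Count signs: positive = 9, negative = 4.
Step 3: Under H0: P(positive) = 0.5, so the number of positives S ~ Bin(13, 0.5).
Step 4: Two-sided exact p-value = sum of Bin(13,0.5) probabilities at or below the observed probability = 0.266846.
Step 5: alpha = 0.1. fail to reject H0.

n_eff = 13, pos = 9, neg = 4, p = 0.266846, fail to reject H0.


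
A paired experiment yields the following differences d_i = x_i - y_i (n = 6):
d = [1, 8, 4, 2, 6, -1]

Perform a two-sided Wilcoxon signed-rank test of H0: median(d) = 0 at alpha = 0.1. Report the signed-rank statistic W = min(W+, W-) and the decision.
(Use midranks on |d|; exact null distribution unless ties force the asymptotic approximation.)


Step 1: Drop any zero differences (none here) and take |d_i|.
|d| = [1, 8, 4, 2, 6, 1]
Step 2: Midrank |d_i| (ties get averaged ranks).
ranks: |1|->1.5, |8|->6, |4|->4, |2|->3, |6|->5, |1|->1.5
Step 3: Attach original signs; sum ranks with positive sign and with negative sign.
W+ = 1.5 + 6 + 4 + 3 + 5 = 19.5
W- = 1.5 = 1.5
(Check: W+ + W- = 21 should equal n(n+1)/2 = 21.)
Step 4: Test statistic W = min(W+, W-) = 1.5.
Step 5: Ties in |d|, so use the tie-corrected normal approximation.
        E[W] = n(n+1)/4 = 6*7/4 = 10.5.
        Tie groups: |d|=1 (t=2); sum(t^3 - t) = 6.
        Var[W] = n(n+1)(2n+1)/24 - sum(t^3-t)/48 = 546/24 - 6/48 = 22.625.
        z = (W - E[W]) / sqrt(Var[W]) = (1.5 - 10.5) / 4.7566 = -1.8921.
        Two-sided p = 2*Phi(z) = 0.058475.
Step 6: alpha = 0.1. reject H0.

W+ = 19.5, W- = 1.5, W = min = 1.5, p = 0.058475, reject H0.


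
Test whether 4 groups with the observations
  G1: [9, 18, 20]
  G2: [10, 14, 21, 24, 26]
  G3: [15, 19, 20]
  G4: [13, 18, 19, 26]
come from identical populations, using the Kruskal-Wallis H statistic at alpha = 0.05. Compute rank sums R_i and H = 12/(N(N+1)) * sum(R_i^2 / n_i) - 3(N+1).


Step 1: Combine all N = 15 observations and assign midranks.
sorted (value, group, rank): (9,G1,1), (10,G2,2), (13,G4,3), (14,G2,4), (15,G3,5), (18,G1,6.5), (18,G4,6.5), (19,G3,8.5), (19,G4,8.5), (20,G1,10.5), (20,G3,10.5), (21,G2,12), (24,G2,13), (26,G2,14.5), (26,G4,14.5)
Step 2: Sum ranks within each group.
R_1 = 18 (n_1 = 3)
R_2 = 45.5 (n_2 = 5)
R_3 = 24 (n_3 = 3)
R_4 = 32.5 (n_4 = 4)
Step 3: H = 12/(N(N+1)) * sum(R_i^2/n_i) - 3(N+1)
     = 12/(15*16) * (18^2/3 + 45.5^2/5 + 24^2/3 + 32.5^2/4) - 3*16
     = 0.050000 * 978.112 - 48
     = 0.905625.
Step 4: Ties present; correction factor C = 1 - 24/(15^3 - 15) = 0.992857. Corrected H = 0.905625 / 0.992857 = 0.912140.
Step 5: Under H0, H ~ chi^2(3); p-value = 0.822497.
Step 6: alpha = 0.05. fail to reject H0.

H = 0.9121, df = 3, p = 0.822497, fail to reject H0.


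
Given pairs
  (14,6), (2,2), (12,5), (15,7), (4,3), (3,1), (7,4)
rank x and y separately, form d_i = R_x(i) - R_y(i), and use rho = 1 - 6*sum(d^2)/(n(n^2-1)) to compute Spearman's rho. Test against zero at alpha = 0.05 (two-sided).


Step 1: Rank x and y separately (midranks; no ties here).
rank(x): 14->6, 2->1, 12->5, 15->7, 4->3, 3->2, 7->4
rank(y): 6->6, 2->2, 5->5, 7->7, 3->3, 1->1, 4->4
Step 2: d_i = R_x(i) - R_y(i); compute d_i^2.
  (6-6)^2=0, (1-2)^2=1, (5-5)^2=0, (7-7)^2=0, (3-3)^2=0, (2-1)^2=1, (4-4)^2=0
sum(d^2) = 2.
Step 3: rho = 1 - 6*2 / (7*(7^2 - 1)) = 1 - 12/336 = 0.964286.
Step 4: Under H0, t = rho * sqrt((n-2)/(1-rho^2)) = 8.1408 ~ t(5).
Step 5: Two-sided p-value from the t-distribution with 5 df = 0.000454.
Step 6: alpha = 0.05. reject H0.

rho = 0.9643, p = 0.000454, reject H0 at alpha = 0.05.


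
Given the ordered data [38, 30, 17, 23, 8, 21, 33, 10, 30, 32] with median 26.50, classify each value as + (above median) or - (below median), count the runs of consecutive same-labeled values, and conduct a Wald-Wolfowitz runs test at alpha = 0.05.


Step 1: Compute median = 26.50; label A = above, B = below.
Labels in order: AABBBBABAA  (n_A = 5, n_B = 5)
Step 2: Count runs R = 5.
Step 3: Under H0 (random ordering), E[R] = 2*n_A*n_B/(n_A+n_B) + 1 = 2*5*5/10 + 1 = 6.0000.
        Var[R] = 2*n_A*n_B*(2*n_A*n_B - n_A - n_B) / ((n_A+n_B)^2 * (n_A+n_B-1)) = 2000/900 = 2.2222.
        SD[R] = 1.4907.
Step 4: Continuity-corrected z = (R + 0.5 - E[R]) / SD[R] = (5 + 0.5 - 6.0000) / 1.4907 = -0.3354.
Step 5: Two-sided p-value via normal approximation = 2*(1 - Phi(|z|)) = 0.737316.
Step 6: alpha = 0.05. fail to reject H0.

R = 5, z = -0.3354, p = 0.737316, fail to reject H0.


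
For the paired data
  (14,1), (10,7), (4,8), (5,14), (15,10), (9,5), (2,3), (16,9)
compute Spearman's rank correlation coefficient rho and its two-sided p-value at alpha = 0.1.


Step 1: Rank x and y separately (midranks; no ties here).
rank(x): 14->6, 10->5, 4->2, 5->3, 15->7, 9->4, 2->1, 16->8
rank(y): 1->1, 7->4, 8->5, 14->8, 10->7, 5->3, 3->2, 9->6
Step 2: d_i = R_x(i) - R_y(i); compute d_i^2.
  (6-1)^2=25, (5-4)^2=1, (2-5)^2=9, (3-8)^2=25, (7-7)^2=0, (4-3)^2=1, (1-2)^2=1, (8-6)^2=4
sum(d^2) = 66.
Step 3: rho = 1 - 6*66 / (8*(8^2 - 1)) = 1 - 396/504 = 0.214286.
Step 4: Under H0, t = rho * sqrt((n-2)/(1-rho^2)) = 0.5374 ~ t(6).
Step 5: Two-sided p-value from the t-distribution with 6 df = 0.610344.
Step 6: alpha = 0.1. fail to reject H0.

rho = 0.2143, p = 0.610344, fail to reject H0 at alpha = 0.1.


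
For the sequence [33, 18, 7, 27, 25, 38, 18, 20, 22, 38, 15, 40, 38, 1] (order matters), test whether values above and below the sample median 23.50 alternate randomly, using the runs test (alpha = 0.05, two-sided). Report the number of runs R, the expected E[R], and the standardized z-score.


Step 1: Compute median = 23.50; label A = above, B = below.
Labels in order: ABBAAABBBABAAB  (n_A = 7, n_B = 7)
Step 2: Count runs R = 8.
Step 3: Under H0 (random ordering), E[R] = 2*n_A*n_B/(n_A+n_B) + 1 = 2*7*7/14 + 1 = 8.0000.
        Var[R] = 2*n_A*n_B*(2*n_A*n_B - n_A - n_B) / ((n_A+n_B)^2 * (n_A+n_B-1)) = 8232/2548 = 3.2308.
        SD[R] = 1.7974.
Step 4: R = E[R], so z = 0 with no continuity correction.
Step 5: Two-sided p-value via normal approximation = 2*(1 - Phi(|z|)) = 1.000000.
Step 6: alpha = 0.05. fail to reject H0.

R = 8, z = 0.0000, p = 1.000000, fail to reject H0.


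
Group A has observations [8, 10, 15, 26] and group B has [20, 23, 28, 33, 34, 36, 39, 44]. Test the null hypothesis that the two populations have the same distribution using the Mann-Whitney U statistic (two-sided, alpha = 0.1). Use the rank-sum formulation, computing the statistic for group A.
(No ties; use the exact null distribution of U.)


Step 1: Combine and sort all 12 observations; assign midranks.
sorted (value, group): (8,X), (10,X), (15,X), (20,Y), (23,Y), (26,X), (28,Y), (33,Y), (34,Y), (36,Y), (39,Y), (44,Y)
ranks: 8->1, 10->2, 15->3, 20->4, 23->5, 26->6, 28->7, 33->8, 34->9, 36->10, 39->11, 44->12
Step 2: Rank sum for X: R1 = 1 + 2 + 3 + 6 = 12.
Step 3: U_X = R1 - n1(n1+1)/2 = 12 - 4*5/2 = 12 - 10 = 2.
       U_Y = n1*n2 - U_X = 32 - 2 = 30.
Step 4: No ties, so the exact null distribution of U (based on enumerating the C(12,4) = 495 equally likely rank assignments) gives the two-sided p-value.
Step 5: p-value = 0.016162; compare to alpha = 0.1. reject H0.

U_X = 2, p = 0.016162, reject H0 at alpha = 0.1.


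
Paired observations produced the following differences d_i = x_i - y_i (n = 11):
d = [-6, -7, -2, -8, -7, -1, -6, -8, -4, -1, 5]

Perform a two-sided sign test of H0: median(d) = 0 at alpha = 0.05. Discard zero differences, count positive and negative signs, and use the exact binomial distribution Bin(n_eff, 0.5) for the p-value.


Step 1: Discard zero differences. Original n = 11; n_eff = number of nonzero differences = 11.
Nonzero differences (with sign): -6, -7, -2, -8, -7, -1, -6, -8, -4, -1, +5
Step 2: Count signs: positive = 1, negative = 10.
Step 3: Under H0: P(positive) = 0.5, so the number of positives S ~ Bin(11, 0.5).
Step 4: Two-sided exact p-value = sum of Bin(11,0.5) probabilities at or below the observed probability = 0.011719.
Step 5: alpha = 0.05. reject H0.

n_eff = 11, pos = 1, neg = 10, p = 0.011719, reject H0.


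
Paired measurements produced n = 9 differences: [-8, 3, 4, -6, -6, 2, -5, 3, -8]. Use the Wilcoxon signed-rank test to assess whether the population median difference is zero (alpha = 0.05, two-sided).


Step 1: Drop any zero differences (none here) and take |d_i|.
|d| = [8, 3, 4, 6, 6, 2, 5, 3, 8]
Step 2: Midrank |d_i| (ties get averaged ranks).
ranks: |8|->8.5, |3|->2.5, |4|->4, |6|->6.5, |6|->6.5, |2|->1, |5|->5, |3|->2.5, |8|->8.5
Step 3: Attach original signs; sum ranks with positive sign and with negative sign.
W+ = 2.5 + 4 + 1 + 2.5 = 10
W- = 8.5 + 6.5 + 6.5 + 5 + 8.5 = 35
(Check: W+ + W- = 45 should equal n(n+1)/2 = 45.)
Step 4: Test statistic W = min(W+, W-) = 10.
Step 5: Ties in |d|, so use the tie-corrected normal approximation.
        E[W] = n(n+1)/4 = 9*10/4 = 22.5.
        Tie groups: |d|=3 (t=2), |d|=6 (t=2), |d|=8 (t=2); sum(t^3 - t) = 18.
        Var[W] = n(n+1)(2n+1)/24 - sum(t^3-t)/48 = 1710/24 - 18/48 = 70.875.
        z = (W - E[W]) / sqrt(Var[W]) = (10 - 22.5) / 8.4187 = -1.4848.
        Two-sided p = 2*Phi(z) = 0.137601.
Step 6: alpha = 0.05. fail to reject H0.

W+ = 10, W- = 35, W = min = 10, p = 0.137601, fail to reject H0.


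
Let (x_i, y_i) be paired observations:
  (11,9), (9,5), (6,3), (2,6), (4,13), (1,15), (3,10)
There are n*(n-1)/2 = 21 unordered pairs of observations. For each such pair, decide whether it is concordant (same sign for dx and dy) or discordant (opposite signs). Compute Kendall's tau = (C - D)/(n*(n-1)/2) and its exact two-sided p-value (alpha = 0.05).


Step 1: Enumerate the 21 unordered pairs (i,j) with i<j and classify each by sign(x_j-x_i) * sign(y_j-y_i).
  (1,2):dx=-2,dy=-4->C; (1,3):dx=-5,dy=-6->C; (1,4):dx=-9,dy=-3->C; (1,5):dx=-7,dy=+4->D
  (1,6):dx=-10,dy=+6->D; (1,7):dx=-8,dy=+1->D; (2,3):dx=-3,dy=-2->C; (2,4):dx=-7,dy=+1->D
  (2,5):dx=-5,dy=+8->D; (2,6):dx=-8,dy=+10->D; (2,7):dx=-6,dy=+5->D; (3,4):dx=-4,dy=+3->D
  (3,5):dx=-2,dy=+10->D; (3,6):dx=-5,dy=+12->D; (3,7):dx=-3,dy=+7->D; (4,5):dx=+2,dy=+7->C
  (4,6):dx=-1,dy=+9->D; (4,7):dx=+1,dy=+4->C; (5,6):dx=-3,dy=+2->D; (5,7):dx=-1,dy=-3->C
  (6,7):dx=+2,dy=-5->D
Step 2: C = 7, D = 14, total pairs = 21.
Step 3: tau = (C - D)/(n(n-1)/2) = (7 - 14)/21 = -0.333333.
Step 4: Exact two-sided p-value (enumerate n! = 5040 permutations of y under H0): p = 0.381349.
Step 5: alpha = 0.05. fail to reject H0.

tau_b = -0.3333 (C=7, D=14), p = 0.381349, fail to reject H0.


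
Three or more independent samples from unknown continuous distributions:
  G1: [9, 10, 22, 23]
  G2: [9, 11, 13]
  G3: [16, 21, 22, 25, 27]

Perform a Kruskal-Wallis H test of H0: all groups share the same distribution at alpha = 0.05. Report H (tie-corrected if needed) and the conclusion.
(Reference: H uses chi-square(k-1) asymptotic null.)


Step 1: Combine all N = 12 observations and assign midranks.
sorted (value, group, rank): (9,G1,1.5), (9,G2,1.5), (10,G1,3), (11,G2,4), (13,G2,5), (16,G3,6), (21,G3,7), (22,G1,8.5), (22,G3,8.5), (23,G1,10), (25,G3,11), (27,G3,12)
Step 2: Sum ranks within each group.
R_1 = 23 (n_1 = 4)
R_2 = 10.5 (n_2 = 3)
R_3 = 44.5 (n_3 = 5)
Step 3: H = 12/(N(N+1)) * sum(R_i^2/n_i) - 3(N+1)
     = 12/(12*13) * (23^2/4 + 10.5^2/3 + 44.5^2/5) - 3*13
     = 0.076923 * 565.05 - 39
     = 4.465385.
Step 4: Ties present; correction factor C = 1 - 12/(12^3 - 12) = 0.993007. Corrected H = 4.465385 / 0.993007 = 4.496831.
Step 5: Under H0, H ~ chi^2(2); p-value = 0.105566.
Step 6: alpha = 0.05. fail to reject H0.

H = 4.4968, df = 2, p = 0.105566, fail to reject H0.
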